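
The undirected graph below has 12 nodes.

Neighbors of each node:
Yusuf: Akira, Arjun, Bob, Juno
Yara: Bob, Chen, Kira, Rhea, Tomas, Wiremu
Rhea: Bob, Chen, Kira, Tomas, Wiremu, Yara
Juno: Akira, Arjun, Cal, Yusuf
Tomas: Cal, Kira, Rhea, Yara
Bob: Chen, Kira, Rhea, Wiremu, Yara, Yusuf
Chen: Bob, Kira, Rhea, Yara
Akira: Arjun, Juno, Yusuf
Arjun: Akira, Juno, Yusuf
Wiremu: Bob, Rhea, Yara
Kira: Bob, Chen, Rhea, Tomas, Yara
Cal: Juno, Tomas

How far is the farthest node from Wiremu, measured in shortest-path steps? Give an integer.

Distances from Wiremu: Akira:3, Arjun:3, Bob:1, Cal:3, Chen:2, Juno:3, Kira:2, Rhea:1, Tomas:2, Yara:1, Yusuf:2.
The largest is 3 (to Cal, Juno, Arjun, and Akira), so the eccentricity of Wiremu is 3.

3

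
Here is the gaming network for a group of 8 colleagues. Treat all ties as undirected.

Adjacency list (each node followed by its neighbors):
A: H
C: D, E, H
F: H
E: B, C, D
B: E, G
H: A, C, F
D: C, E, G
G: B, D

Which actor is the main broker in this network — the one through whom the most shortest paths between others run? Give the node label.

Unnormalized betweenness of each node: A:0, B:1/2, C:12, D:9/2, E:9/2, F:0, G:1/2, H:11.
C has the largest value, 12, making it the main broker — the node through which the most shortest paths run.

C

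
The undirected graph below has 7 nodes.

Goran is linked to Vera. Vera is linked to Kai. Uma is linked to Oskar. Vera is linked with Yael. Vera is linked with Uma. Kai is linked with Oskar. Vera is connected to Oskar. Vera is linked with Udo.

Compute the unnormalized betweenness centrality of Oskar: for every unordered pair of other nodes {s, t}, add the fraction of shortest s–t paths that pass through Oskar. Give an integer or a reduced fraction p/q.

1/2

Pairs whose geodesics pass through Oskar — Uma–Kai: 1/2.
All other pairs contribute 0.
Summing the contributions gives betweenness(Oskar) = 1/2.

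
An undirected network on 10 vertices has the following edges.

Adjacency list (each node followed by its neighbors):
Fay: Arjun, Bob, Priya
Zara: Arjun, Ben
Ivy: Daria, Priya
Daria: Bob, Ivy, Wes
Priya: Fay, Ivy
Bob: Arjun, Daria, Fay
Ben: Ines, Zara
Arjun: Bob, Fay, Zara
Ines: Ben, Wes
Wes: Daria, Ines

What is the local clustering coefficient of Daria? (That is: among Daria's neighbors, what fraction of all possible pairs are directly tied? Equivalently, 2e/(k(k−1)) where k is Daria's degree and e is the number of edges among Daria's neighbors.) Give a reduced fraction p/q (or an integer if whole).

Daria's neighbors: Bob, Ivy, and Wes (k = 3).
Possible neighbor pairs: C(3,2) = 3. Edges among them: none → e = 0.
Clustering(Daria) = 0/3 = 0.

0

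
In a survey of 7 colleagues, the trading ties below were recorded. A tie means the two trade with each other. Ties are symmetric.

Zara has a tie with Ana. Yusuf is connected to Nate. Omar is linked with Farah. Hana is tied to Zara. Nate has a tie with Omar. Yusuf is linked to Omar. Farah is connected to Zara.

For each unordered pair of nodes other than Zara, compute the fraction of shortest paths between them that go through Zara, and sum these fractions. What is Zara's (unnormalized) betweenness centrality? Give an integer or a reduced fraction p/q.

9

Pairs whose geodesics pass through Zara — Omar–Ana: 1; Omar–Hana: 1; Nate–Ana: 1; Nate–Hana: 1; Farah–Ana: 1; Farah–Hana: 1; Yusuf–Ana: 1; Yusuf–Hana: 1; Ana–Hana: 1.
All other pairs contribute 0.
Summing the contributions gives betweenness(Zara) = 9.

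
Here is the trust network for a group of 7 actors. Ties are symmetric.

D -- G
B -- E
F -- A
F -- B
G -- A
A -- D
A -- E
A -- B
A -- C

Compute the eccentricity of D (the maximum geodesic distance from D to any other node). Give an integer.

2

Distances from D: A:1, B:2, C:2, E:2, F:2, G:1.
The largest is 2 (to C, F, E, and B), so the eccentricity of D is 2.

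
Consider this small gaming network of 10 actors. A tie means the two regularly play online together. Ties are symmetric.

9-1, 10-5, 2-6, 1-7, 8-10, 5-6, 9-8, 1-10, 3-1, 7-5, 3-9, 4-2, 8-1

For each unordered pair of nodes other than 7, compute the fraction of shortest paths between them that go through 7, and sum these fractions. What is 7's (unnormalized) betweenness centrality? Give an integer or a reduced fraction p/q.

Pairs whose geodesics pass through 7 — 9–4: 1/3; 9–6: 1/3; 9–2: 1/3; 9–5: 1/3; 4–3: 1/2; 4–1: 1/2; 3–6: 1/2; 3–2: 1/2; 3–5: 1/2; 6–1: 1/2; 2–1: 1/2; 5–1: 1/2.
All other pairs contribute 0.
Summing the contributions gives betweenness(7) = 16/3.

16/3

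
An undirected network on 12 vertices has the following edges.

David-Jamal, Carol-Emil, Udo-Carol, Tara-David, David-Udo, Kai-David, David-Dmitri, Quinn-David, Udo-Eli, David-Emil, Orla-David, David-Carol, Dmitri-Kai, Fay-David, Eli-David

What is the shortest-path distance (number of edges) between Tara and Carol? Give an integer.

2

One shortest route is Tara – David – Carol, which uses 2 edges, and Tara and Carol are not directly tied, so nothing shorter exists. So d(Tara,Carol) = 2.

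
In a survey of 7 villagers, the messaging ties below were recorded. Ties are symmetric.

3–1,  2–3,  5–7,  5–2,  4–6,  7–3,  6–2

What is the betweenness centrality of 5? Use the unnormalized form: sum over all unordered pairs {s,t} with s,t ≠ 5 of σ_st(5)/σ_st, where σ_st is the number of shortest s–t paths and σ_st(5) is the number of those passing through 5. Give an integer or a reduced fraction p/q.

3/2

Pairs whose geodesics pass through 5 — 7–4: 1/2; 7–6: 1/2; 7–2: 1/2.
All other pairs contribute 0.
Summing the contributions gives betweenness(5) = 3/2.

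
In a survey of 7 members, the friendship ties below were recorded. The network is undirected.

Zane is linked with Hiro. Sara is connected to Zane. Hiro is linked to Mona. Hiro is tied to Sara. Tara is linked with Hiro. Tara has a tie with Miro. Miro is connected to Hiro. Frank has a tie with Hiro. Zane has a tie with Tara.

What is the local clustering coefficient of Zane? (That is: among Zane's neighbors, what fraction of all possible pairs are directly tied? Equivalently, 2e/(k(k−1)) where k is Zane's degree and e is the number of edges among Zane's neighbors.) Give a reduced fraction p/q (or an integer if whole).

Zane's neighbors: Hiro, Sara, and Tara (k = 3).
Possible neighbor pairs: C(3,2) = 3. Edges among them: Hiro–Sara, Hiro–Tara → e = 2.
Clustering(Zane) = 2/3.

2/3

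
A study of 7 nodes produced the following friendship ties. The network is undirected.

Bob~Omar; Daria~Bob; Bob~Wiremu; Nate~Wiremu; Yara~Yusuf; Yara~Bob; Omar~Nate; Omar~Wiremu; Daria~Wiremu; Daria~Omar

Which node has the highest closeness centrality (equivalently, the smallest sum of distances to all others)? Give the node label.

Farness (sum of distances to all others) for each node — Bob:8, Daria:10, Nate:13, Omar:9, Wiremu:9, Yara:11, Yusuf:16.
The smallest farness is 8, for Bob, so Bob has the highest closeness.

Bob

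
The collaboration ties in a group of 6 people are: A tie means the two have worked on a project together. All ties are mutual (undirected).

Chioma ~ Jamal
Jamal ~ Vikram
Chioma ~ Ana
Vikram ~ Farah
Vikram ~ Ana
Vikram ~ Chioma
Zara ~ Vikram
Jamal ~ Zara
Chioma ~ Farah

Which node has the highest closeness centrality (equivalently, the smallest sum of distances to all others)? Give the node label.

Farness (sum of distances to all others) for each node — Ana:8, Chioma:6, Farah:8, Jamal:7, Vikram:5, Zara:8.
The smallest farness is 5, for Vikram, so Vikram has the highest closeness.

Vikram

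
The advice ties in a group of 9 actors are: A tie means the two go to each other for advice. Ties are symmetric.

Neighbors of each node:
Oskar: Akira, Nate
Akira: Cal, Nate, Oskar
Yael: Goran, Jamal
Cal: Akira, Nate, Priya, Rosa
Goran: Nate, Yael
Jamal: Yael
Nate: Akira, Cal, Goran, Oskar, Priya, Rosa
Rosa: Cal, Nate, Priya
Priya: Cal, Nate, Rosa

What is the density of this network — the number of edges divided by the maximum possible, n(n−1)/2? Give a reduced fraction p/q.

There are 13 edges and 9 nodes, so the maximum possible is C(9,2) = 36.
Density = 13/36.

13/36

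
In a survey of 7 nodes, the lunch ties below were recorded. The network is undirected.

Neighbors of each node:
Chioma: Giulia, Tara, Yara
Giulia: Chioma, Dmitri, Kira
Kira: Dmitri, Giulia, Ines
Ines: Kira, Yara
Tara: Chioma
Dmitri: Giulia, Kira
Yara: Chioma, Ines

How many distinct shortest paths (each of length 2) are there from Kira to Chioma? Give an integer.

1

The shortest distance is 2, and the only length-2 path is Kira–Giulia–Chioma. So there is exactly 1 shortest path.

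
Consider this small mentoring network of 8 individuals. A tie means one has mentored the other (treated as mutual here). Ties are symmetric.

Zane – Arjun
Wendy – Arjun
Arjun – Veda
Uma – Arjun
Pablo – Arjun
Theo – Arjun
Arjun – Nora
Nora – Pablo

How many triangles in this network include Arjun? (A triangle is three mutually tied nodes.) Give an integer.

Arjun's neighbors: Nora, Pablo, Theo, Uma, Veda, Wendy, and Zane.
Neighbor pairs that are themselves tied: Arjun–Nora–Pablo. Each forms one triangle with Arjun, for 1 in total.

1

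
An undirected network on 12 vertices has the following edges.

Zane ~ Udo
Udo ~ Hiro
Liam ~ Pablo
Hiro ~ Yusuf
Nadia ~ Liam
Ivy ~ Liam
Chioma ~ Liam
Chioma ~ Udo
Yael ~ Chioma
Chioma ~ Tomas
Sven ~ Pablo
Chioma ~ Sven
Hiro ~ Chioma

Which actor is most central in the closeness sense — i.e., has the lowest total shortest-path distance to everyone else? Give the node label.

Farness (sum of distances to all others) for each node — Chioma:16, Hiro:22, Ivy:30, Liam:20, Nadia:30, Pablo:28, Sven:24, Tomas:26, Udo:22, Yael:26, Yusuf:32, Zane:32.
The smallest farness is 16, for Chioma, so Chioma has the highest closeness.

Chioma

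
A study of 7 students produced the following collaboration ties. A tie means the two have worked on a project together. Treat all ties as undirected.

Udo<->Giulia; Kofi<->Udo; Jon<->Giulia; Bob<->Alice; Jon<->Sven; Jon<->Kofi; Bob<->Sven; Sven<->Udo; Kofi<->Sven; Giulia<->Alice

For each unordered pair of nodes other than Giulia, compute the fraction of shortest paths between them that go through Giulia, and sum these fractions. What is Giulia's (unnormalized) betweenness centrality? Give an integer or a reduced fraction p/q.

Pairs whose geodesics pass through Giulia — Alice–Kofi: 2/3; Alice–Jon: 1; Alice–Udo: 1; Jon–Udo: 1/3.
All other pairs contribute 0.
Summing the contributions gives betweenness(Giulia) = 3.

3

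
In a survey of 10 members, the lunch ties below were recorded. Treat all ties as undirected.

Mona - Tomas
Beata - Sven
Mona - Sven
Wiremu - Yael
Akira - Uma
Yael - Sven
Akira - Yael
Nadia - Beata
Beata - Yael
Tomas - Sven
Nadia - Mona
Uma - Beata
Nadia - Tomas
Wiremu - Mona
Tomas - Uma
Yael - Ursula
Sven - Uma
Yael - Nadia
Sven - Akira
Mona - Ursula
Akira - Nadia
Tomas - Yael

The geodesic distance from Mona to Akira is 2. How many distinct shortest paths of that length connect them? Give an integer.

2

The shortest distance is 2. The length-2 paths are: Mona–Nadia–Akira; Mona–Sven–Akira.
That gives 2 distinct shortest paths.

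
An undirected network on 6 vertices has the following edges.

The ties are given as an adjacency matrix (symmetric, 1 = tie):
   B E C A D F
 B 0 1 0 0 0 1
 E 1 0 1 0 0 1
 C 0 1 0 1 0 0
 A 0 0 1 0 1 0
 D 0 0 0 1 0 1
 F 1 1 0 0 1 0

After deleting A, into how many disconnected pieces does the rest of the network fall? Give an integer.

A's neighbors (C and D) remain reachable from one another through other ties, so the rest of the network stays in one piece.

1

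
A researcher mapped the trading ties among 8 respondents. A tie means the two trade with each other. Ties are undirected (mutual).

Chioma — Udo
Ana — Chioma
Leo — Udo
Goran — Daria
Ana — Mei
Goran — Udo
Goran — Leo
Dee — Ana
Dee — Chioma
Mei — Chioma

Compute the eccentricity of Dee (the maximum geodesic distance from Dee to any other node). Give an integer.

4

Distances from Dee: Ana:1, Chioma:1, Daria:4, Goran:3, Leo:3, Mei:2, Udo:2.
The largest is 4 (to Daria), so the eccentricity of Dee is 4.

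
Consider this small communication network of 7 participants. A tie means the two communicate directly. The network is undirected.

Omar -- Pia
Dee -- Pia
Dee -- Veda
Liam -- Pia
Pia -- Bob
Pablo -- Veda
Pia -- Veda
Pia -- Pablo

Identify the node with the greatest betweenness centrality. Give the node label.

Pia

Unnormalized betweenness of each node: Bob:0, Dee:0, Liam:0, Omar:0, Pablo:0, Pia:25/2, Veda:1/2.
Pia has the largest value, 25/2, making it the main broker — the node through which the most shortest paths run.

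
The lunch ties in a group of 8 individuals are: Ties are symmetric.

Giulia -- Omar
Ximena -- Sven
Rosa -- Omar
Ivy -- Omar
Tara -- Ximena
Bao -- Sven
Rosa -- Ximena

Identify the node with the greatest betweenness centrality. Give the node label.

Unnormalized betweenness of each node: Bao:0, Giulia:0, Ivy:0, Omar:11, Rosa:12, Sven:6, Tara:0, Ximena:14.
Ximena has the largest value, 14, making it the main broker — the node through which the most shortest paths run.

Ximena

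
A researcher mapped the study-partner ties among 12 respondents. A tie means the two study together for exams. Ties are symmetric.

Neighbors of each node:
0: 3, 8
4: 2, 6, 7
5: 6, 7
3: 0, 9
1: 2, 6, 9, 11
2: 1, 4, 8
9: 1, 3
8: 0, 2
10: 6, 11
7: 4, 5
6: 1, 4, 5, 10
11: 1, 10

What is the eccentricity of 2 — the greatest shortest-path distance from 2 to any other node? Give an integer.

Distances from 2: 0:2, 1:1, 3:3, 4:1, 5:3, 6:2, 7:2, 8:1, 9:2, 10:3, 11:2.
The largest is 3 (to 10, 5, and 3), so the eccentricity of 2 is 3.

3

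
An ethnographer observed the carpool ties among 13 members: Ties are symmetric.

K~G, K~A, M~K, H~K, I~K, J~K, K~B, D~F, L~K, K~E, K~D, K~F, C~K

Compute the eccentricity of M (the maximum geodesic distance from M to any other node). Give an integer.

Distances from M: A:2, B:2, C:2, D:2, E:2, F:2, G:2, H:2, I:2, J:2, K:1, L:2.
The largest is 2 (to A, J, I, H, E, G, B, C, L, F, and D), so the eccentricity of M is 2.

2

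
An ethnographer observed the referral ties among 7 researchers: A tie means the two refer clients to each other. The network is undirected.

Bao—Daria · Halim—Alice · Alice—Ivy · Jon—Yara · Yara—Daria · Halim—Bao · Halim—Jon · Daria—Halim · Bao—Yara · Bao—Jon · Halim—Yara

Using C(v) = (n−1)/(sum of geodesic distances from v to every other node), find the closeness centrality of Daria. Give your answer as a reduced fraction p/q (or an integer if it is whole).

3/5

Distances from Daria: Alice:2, Bao:1, Halim:1, Ivy:3, Jon:2, Yara:1. Sum = 10.
n = 7, so closeness = 6/10 = 3/5.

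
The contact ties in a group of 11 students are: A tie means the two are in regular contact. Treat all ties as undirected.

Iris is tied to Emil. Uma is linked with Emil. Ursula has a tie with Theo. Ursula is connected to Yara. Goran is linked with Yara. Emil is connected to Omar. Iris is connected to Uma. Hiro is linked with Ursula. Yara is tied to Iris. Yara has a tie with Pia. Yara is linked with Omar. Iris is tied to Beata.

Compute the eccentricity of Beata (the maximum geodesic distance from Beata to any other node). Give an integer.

Distances from Beata: Emil:2, Goran:3, Hiro:4, Iris:1, Omar:3, Pia:3, Theo:4, Uma:2, Ursula:3, Yara:2.
The largest is 4 (to Theo and Hiro), so the eccentricity of Beata is 4.

4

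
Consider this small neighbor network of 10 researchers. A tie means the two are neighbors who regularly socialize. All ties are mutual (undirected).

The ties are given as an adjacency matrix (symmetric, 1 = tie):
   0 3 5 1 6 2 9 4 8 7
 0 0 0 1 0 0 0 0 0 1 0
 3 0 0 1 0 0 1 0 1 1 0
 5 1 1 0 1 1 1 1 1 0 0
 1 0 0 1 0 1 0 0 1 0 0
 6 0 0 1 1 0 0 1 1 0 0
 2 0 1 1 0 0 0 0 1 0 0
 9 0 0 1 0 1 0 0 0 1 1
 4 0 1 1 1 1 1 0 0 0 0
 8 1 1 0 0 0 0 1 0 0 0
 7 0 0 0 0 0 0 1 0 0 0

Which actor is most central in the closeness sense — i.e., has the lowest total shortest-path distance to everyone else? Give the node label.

Farness (sum of distances to all others) for each node — 0:17, 1:17, 2:16, 3:15, 4:14, 5:11, 6:14, 7:22, 8:16, 9:14.
The smallest farness is 11, for 5, so 5 has the highest closeness.

5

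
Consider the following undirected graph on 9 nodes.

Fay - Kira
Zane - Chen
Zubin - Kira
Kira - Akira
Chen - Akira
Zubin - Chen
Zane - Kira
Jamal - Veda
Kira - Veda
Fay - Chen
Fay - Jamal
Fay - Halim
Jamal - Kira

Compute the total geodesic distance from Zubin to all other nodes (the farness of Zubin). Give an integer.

Distances from Zubin: Akira:2, Chen:1, Fay:2, Halim:3, Jamal:2, Kira:1, Veda:2, Zane:2.
Sum = 2 + 1 + 2 + 3 + 2 + 1 + 2 + 2 = 15.

15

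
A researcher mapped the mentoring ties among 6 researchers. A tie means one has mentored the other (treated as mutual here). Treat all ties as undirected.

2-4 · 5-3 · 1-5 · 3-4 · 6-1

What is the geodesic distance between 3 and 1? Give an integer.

2

One shortest route is 3 – 5 – 1, which uses 2 edges, and 3 and 1 are not directly tied, so nothing shorter exists. So d(3,1) = 2.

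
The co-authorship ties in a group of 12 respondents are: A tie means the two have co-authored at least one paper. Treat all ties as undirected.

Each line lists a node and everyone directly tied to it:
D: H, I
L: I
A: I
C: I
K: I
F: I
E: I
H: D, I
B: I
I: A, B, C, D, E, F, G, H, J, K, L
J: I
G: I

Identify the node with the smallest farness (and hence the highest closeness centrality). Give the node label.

I

Farness (sum of distances to all others) for each node — A:21, B:21, C:21, D:20, E:21, F:21, G:21, H:20, I:11, J:21, K:21, L:21.
The smallest farness is 11, for I, so I has the highest closeness.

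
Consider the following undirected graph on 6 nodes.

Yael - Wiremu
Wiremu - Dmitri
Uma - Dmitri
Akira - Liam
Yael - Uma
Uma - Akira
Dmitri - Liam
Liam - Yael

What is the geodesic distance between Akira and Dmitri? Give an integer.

One shortest route is Akira – Liam – Dmitri, which uses 2 edges, and Akira and Dmitri are not directly tied, so nothing shorter exists. So d(Akira,Dmitri) = 2.

2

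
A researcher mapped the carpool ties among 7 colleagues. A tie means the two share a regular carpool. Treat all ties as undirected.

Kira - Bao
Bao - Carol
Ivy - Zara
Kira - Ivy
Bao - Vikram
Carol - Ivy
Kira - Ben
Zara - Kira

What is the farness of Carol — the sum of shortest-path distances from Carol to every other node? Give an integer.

11

Distances from Carol: Bao:1, Ben:3, Ivy:1, Kira:2, Vikram:2, Zara:2.
Sum = 1 + 3 + 1 + 2 + 2 + 2 = 11.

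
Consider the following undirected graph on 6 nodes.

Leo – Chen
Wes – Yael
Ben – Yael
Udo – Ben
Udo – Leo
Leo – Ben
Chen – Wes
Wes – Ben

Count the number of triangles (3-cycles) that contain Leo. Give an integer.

1

Leo's neighbors: Ben, Chen, and Udo.
Neighbor pairs that are themselves tied: Leo–Ben–Udo. Each forms one triangle with Leo, for 1 in total.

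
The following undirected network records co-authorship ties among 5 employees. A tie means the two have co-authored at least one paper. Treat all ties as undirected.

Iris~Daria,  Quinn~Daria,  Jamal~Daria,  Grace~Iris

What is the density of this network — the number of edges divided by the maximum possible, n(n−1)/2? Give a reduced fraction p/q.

There are 4 edges and 5 nodes, so the maximum possible is C(5,2) = 10.
Density = 4/10 = 2/5.

2/5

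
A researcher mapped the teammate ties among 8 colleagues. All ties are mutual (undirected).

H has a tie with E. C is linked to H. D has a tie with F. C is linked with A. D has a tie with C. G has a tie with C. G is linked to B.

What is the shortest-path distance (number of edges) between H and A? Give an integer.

One shortest route is H – C – A, which uses 2 edges, and H and A are not directly tied, so nothing shorter exists. So d(H,A) = 2.

2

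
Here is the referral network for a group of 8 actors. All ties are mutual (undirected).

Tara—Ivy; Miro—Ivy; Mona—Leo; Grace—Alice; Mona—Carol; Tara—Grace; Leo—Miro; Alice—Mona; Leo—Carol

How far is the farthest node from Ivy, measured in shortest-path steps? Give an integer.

3

Distances from Ivy: Alice:3, Carol:3, Grace:2, Leo:2, Miro:1, Mona:3, Tara:1.
The largest is 3 (to Mona, Carol, and Alice), so the eccentricity of Ivy is 3.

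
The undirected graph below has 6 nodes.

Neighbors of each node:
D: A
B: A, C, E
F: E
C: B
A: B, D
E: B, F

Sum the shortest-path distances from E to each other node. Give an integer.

Distances from E: A:2, B:1, C:2, D:3, F:1.
Sum = 2 + 1 + 2 + 3 + 1 = 9.

9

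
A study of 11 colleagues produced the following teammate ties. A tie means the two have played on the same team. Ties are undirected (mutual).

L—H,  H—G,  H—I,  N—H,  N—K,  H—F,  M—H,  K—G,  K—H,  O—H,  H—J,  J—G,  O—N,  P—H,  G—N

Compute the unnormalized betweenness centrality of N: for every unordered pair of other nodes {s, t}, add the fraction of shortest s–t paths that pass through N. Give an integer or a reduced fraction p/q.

Pairs whose geodesics pass through N — G–O: 1/2; O–K: 1/2.
All other pairs contribute 0.
Summing the contributions gives betweenness(N) = 1.

1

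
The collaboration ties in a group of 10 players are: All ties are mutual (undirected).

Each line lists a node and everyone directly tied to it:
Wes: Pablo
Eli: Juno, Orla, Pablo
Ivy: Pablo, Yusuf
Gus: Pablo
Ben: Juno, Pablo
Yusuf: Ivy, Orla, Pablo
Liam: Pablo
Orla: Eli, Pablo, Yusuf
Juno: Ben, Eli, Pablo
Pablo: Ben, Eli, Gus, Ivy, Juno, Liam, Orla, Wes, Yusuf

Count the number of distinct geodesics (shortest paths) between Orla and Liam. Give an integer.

The shortest distance is 2, and the only length-2 path is Orla–Pablo–Liam. So there is exactly 1 shortest path.

1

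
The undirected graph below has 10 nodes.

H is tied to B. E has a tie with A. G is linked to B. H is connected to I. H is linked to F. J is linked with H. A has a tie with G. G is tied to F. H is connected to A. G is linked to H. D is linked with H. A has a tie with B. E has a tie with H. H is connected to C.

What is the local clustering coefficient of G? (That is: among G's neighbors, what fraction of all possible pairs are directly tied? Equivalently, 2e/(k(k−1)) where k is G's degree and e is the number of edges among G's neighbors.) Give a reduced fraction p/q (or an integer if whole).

2/3

G's neighbors: A, B, F, and H (k = 4).
Possible neighbor pairs: C(4,2) = 6. Edges among them: A–B, A–H, B–H, F–H → e = 4.
Clustering(G) = 4/6 = 2/3.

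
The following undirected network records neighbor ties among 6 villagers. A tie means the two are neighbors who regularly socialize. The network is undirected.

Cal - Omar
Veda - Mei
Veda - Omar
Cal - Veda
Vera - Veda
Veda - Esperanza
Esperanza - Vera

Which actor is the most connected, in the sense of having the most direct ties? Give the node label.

Veda

Degrees — Cal:2, Esperanza:2, Mei:1, Omar:2, Veda:5, Vera:2.
The maximum is 5, attained only by Veda.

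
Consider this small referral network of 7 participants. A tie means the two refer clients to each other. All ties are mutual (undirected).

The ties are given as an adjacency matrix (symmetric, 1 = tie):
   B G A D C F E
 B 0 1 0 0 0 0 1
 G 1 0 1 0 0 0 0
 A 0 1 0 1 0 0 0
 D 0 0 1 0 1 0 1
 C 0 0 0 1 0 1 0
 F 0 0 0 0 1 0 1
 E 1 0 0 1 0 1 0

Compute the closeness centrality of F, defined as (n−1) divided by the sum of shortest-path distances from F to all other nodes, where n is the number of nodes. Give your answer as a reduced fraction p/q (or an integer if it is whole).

Distances from F: A:3, B:2, C:1, D:2, E:1, G:3. Sum = 12.
n = 7, so closeness = 6/12 = 1/2.

1/2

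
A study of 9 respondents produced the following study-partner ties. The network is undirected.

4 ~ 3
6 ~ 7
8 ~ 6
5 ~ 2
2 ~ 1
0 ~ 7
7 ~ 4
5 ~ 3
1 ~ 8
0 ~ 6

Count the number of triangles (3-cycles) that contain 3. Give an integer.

0

3's neighbors are 4 and 5, but none of them are tied to each other, so no triangle contains 3.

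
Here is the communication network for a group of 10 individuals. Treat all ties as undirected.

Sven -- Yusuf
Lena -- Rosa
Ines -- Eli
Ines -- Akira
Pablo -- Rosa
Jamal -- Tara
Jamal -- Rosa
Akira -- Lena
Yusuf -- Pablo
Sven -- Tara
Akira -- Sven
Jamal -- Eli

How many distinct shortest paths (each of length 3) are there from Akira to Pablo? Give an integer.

2

The shortest distance is 3. The length-3 paths are: Akira–Sven–Yusuf–Pablo; Akira–Lena–Rosa–Pablo.
That gives 2 distinct shortest paths.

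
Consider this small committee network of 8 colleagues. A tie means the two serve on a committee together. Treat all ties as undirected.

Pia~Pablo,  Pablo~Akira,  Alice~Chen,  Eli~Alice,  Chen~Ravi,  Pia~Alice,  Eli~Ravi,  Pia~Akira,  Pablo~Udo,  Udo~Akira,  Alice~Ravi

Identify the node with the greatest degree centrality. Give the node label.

Degrees — Akira:3, Alice:4, Chen:2, Eli:2, Pablo:3, Pia:3, Ravi:3, Udo:2.
The maximum is 4, attained only by Alice.

Alice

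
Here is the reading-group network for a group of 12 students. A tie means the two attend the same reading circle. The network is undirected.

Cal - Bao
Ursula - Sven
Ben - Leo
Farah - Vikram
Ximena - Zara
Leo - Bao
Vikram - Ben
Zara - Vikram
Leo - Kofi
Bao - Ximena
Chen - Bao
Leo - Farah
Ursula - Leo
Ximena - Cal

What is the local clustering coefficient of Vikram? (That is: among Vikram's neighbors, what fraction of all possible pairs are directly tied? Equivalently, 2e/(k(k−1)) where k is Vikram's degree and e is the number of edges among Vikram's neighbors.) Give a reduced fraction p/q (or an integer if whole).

Vikram's neighbors: Ben, Farah, and Zara (k = 3).
Possible neighbor pairs: C(3,2) = 3. Edges among them: none → e = 0.
Clustering(Vikram) = 0/3 = 0.

0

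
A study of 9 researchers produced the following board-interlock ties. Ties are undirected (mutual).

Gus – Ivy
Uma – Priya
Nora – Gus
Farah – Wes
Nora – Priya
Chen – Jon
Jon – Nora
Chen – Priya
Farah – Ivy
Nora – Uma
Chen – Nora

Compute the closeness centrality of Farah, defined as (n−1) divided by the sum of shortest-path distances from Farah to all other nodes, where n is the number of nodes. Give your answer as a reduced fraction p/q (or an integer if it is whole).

Distances from Farah: Chen:4, Gus:2, Ivy:1, Jon:4, Nora:3, Priya:4, Uma:4, Wes:1. Sum = 23.
n = 9, so closeness = 8/23.

8/23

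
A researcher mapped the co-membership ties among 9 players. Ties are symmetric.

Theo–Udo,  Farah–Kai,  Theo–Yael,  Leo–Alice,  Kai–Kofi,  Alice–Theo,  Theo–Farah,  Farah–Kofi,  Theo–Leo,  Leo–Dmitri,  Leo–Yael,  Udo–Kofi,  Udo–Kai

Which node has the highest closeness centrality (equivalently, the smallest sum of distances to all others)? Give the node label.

Theo

Farness (sum of distances to all others) for each node — Alice:16, Dmitri:21, Farah:14, Kai:18, Kofi:18, Leo:14, Theo:11, Udo:14, Yael:16.
The smallest farness is 11, for Theo, so Theo has the highest closeness.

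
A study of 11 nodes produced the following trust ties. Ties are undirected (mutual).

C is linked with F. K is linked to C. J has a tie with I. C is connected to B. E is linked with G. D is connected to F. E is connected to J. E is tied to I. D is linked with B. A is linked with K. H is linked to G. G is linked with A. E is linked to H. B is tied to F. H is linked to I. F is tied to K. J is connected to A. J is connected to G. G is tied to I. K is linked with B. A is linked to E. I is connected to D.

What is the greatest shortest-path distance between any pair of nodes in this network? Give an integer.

Eccentricity of each node (its greatest distance to any other): A:3, B:3, C:4, D:3, E:3, F:3, G:3, H:4, I:3, J:3, K:3.
The maximum eccentricity is 4, realized for instance by the pair H–C via H – G – A – K – C. So the diameter is 4.

4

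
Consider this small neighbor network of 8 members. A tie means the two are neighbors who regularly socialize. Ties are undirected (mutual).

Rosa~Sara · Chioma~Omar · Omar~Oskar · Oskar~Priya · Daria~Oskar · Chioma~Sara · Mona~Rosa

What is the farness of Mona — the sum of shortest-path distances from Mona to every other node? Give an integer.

27

Distances from Mona: Chioma:3, Daria:6, Omar:4, Oskar:5, Priya:6, Rosa:1, Sara:2.
Sum = 3 + 6 + 4 + 5 + 6 + 1 + 2 = 27.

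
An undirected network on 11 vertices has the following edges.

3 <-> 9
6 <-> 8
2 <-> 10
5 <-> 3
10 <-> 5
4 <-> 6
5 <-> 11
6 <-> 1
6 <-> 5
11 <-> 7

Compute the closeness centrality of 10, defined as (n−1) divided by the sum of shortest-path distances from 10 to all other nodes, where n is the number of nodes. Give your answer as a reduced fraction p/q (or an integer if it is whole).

10/23

Distances from 10: 1:3, 2:1, 3:2, 4:3, 5:1, 6:2, 7:3, 8:3, 9:3, 11:2. Sum = 23.
n = 11, so closeness = 10/23.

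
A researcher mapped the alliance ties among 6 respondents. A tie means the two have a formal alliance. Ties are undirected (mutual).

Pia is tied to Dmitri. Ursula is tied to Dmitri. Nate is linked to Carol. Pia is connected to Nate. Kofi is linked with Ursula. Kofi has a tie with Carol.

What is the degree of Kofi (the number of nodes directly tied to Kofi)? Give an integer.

Kofi is directly tied to Carol and Ursula. That is 2 neighbors, so the degree of Kofi is 2.

2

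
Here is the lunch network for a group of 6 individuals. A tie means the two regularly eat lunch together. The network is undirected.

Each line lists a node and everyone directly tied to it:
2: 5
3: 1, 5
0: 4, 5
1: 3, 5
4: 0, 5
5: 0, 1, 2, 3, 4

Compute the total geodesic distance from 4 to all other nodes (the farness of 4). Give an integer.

8

Distances from 4: 0:1, 1:2, 2:2, 3:2, 5:1.
Sum = 1 + 2 + 2 + 2 + 1 = 8.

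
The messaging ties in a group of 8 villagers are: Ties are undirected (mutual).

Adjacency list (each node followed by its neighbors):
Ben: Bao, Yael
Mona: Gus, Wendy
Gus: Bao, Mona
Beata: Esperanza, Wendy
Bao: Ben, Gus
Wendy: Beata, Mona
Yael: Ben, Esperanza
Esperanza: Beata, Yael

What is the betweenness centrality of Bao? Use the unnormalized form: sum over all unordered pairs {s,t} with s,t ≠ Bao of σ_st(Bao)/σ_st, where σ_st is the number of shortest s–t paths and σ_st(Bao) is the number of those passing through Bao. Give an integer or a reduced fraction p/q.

Pairs whose geodesics pass through Bao — Wendy–Ben: 1/2; Mona–Ben: 1; Mona–Yael: 1/2; Gus–Ben: 1; Gus–Yael: 1; Gus–Esperanza: 1/2.
All other pairs contribute 0.
Summing the contributions gives betweenness(Bao) = 9/2.

9/2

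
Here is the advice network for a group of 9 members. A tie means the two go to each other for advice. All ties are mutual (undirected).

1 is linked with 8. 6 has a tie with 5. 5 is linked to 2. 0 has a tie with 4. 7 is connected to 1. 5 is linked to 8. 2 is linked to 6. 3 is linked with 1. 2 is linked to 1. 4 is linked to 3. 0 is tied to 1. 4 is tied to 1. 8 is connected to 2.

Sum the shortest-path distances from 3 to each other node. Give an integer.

Distances from 3: 0:2, 1:1, 2:2, 4:1, 5:3, 6:3, 7:2, 8:2.
Sum = 2 + 1 + 2 + 1 + 3 + 3 + 2 + 2 = 16.

16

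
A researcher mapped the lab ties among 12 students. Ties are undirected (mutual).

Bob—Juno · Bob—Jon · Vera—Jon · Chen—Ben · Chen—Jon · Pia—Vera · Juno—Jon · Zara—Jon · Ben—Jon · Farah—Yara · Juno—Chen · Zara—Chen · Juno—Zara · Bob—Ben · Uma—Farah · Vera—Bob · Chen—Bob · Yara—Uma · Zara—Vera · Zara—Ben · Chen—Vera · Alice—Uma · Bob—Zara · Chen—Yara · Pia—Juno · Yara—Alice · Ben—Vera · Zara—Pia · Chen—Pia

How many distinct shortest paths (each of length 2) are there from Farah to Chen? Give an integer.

The shortest distance is 2, and the only length-2 path is Farah–Yara–Chen. So there is exactly 1 shortest path.

1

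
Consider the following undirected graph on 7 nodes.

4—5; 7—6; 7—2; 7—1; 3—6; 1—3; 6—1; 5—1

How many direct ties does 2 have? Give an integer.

2 is directly tied to 7. That is 1 neighbor, so the degree of 2 is 1.

1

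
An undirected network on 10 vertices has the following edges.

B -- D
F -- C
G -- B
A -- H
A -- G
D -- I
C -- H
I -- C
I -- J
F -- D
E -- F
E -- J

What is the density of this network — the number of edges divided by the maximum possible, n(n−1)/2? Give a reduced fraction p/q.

4/15

There are 12 edges and 10 nodes, so the maximum possible is C(10,2) = 45.
Density = 12/45 = 4/15.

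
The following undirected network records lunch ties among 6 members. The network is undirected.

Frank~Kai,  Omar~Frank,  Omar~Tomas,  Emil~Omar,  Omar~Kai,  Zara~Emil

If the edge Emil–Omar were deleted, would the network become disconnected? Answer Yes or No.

Without the Emil–Omar edge there is no alternate route between Emil and Omar, so the network disconnects. It is a bridge.

Yes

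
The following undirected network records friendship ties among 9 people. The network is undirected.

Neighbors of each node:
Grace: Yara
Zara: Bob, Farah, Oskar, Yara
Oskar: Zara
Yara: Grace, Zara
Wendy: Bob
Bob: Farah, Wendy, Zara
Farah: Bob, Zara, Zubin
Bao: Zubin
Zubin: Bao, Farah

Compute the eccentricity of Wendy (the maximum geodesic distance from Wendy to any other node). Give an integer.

Distances from Wendy: Bao:4, Bob:1, Farah:2, Grace:4, Oskar:3, Yara:3, Zara:2, Zubin:3.
The largest is 4 (to Grace and Bao), so the eccentricity of Wendy is 4.

4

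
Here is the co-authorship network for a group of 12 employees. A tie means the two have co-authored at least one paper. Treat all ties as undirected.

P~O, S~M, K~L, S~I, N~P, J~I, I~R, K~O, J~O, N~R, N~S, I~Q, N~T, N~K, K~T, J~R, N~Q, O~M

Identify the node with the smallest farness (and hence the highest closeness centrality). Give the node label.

Farness (sum of distances to all others) for each node — I:23, J:21, K:19, L:29, M:24, N:16, O:19, P:22, Q:23, R:21, S:20, T:23.
The smallest farness is 16, for N, so N has the highest closeness.

N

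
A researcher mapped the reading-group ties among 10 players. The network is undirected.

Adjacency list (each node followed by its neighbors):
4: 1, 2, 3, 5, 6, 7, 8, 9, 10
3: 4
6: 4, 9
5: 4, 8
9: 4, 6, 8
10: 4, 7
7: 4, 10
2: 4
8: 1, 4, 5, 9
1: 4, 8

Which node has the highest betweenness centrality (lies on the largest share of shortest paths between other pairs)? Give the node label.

Unnormalized betweenness of each node: 1:0, 2:0, 3:0, 4:29, 5:0, 6:0, 7:0, 8:3/2, 9:1/2, 10:0.
4 has the largest value, 29, making it the main broker — the node through which the most shortest paths run.

4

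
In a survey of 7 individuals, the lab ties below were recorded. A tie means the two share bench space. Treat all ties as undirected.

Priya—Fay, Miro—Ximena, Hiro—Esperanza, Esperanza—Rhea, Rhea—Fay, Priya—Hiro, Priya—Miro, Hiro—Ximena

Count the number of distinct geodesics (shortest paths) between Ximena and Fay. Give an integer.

The shortest distance is 3. The length-3 paths are: Ximena–Miro–Priya–Fay; Ximena–Hiro–Priya–Fay.
That gives 2 distinct shortest paths.

2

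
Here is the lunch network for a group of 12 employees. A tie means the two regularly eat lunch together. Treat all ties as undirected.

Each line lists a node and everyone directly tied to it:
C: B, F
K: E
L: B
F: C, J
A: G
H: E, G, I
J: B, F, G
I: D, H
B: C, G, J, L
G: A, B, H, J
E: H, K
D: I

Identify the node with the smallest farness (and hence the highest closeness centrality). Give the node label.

G

Farness (sum of distances to all others) for each node — A:30, B:24, C:32, D:40, E:30, F:33, G:20, H:22, I:30, J:25, K:40, L:34.
The smallest farness is 20, for G, so G has the highest closeness.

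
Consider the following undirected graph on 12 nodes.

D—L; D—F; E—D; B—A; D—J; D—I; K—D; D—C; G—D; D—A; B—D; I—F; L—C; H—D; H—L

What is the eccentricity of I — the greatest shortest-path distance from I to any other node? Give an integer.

2

Distances from I: A:2, B:2, C:2, D:1, E:2, F:1, G:2, H:2, J:2, K:2, L:2.
The largest is 2 (to H, C, G, L, B, K, J, A, and E), so the eccentricity of I is 2.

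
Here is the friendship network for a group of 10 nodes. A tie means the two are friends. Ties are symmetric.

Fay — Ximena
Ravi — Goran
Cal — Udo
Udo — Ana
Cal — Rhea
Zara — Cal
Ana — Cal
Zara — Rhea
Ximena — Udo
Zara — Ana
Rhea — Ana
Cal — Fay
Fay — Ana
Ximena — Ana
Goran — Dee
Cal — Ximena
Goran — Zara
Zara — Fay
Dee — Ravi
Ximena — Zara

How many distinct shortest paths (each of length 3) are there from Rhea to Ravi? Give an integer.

1

The shortest distance is 3, and the only length-3 path is Rhea–Zara–Goran–Ravi. So there is exactly 1 shortest path.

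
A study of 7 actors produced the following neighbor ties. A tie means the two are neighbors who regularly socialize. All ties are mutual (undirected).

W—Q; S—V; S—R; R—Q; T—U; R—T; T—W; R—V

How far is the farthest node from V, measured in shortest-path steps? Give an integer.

3

Distances from V: Q:2, R:1, S:1, T:2, U:3, W:3.
The largest is 3 (to U and W), so the eccentricity of V is 3.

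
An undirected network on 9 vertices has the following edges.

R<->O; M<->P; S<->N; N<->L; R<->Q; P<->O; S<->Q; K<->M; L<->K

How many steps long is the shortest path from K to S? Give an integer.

One shortest route is K – L – N – S, which uses 3 edges, and at distance 2 from K we only reach {N, P}, which does not include S. So d(K,S) = 3.

3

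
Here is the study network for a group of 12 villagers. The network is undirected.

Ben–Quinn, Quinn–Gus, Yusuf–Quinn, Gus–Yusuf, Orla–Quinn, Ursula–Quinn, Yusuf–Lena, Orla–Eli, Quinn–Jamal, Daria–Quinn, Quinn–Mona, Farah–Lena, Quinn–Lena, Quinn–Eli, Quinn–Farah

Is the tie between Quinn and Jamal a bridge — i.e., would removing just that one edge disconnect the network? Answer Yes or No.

Yes

Without the Quinn–Jamal edge there is no alternate route between Quinn and Jamal, so the network disconnects. It is a bridge.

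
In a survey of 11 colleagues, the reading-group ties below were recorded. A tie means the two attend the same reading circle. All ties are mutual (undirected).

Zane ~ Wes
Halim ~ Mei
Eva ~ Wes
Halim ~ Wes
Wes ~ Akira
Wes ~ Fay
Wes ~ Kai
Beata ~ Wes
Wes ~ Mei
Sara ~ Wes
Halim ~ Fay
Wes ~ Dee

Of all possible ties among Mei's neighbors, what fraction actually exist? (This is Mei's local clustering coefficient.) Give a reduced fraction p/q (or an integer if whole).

1

Mei's neighbors: Halim and Wes (k = 2).
Possible neighbor pairs: C(2,2) = 1. Edges among them: Halim–Wes → e = 1.
Clustering(Mei) = 1/1.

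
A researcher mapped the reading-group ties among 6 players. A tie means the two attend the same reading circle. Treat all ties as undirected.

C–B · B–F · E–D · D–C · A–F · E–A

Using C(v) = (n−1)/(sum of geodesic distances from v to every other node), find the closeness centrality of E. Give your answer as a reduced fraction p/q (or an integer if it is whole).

Distances from E: A:1, B:3, C:2, D:1, F:2. Sum = 9.
n = 6, so closeness = 5/9.

5/9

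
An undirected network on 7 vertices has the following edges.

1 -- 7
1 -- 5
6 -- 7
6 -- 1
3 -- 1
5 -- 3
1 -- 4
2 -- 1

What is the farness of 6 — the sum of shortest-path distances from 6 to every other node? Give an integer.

Distances from 6: 1:1, 2:2, 3:2, 4:2, 5:2, 7:1.
Sum = 1 + 2 + 2 + 2 + 2 + 1 = 10.

10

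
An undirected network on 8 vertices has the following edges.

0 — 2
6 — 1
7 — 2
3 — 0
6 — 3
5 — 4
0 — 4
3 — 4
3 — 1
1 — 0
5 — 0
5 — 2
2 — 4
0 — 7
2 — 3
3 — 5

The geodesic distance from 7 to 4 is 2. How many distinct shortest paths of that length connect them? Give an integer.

The shortest distance is 2. The length-2 paths are: 7–0–4; 7–2–4.
That gives 2 distinct shortest paths.

2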